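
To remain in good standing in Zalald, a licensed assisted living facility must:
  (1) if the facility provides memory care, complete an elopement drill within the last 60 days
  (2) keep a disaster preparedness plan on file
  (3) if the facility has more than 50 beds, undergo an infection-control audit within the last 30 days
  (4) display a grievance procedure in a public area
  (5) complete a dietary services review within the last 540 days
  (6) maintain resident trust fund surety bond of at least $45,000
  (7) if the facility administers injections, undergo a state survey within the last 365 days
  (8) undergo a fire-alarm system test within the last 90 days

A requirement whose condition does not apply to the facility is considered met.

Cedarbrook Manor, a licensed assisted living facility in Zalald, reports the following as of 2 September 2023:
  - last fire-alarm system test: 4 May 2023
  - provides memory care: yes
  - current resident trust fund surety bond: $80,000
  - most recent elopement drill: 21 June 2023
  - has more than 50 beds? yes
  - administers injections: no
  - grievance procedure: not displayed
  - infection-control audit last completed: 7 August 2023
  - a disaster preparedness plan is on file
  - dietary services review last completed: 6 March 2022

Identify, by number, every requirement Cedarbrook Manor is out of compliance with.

1, 4, 5, 8

1. condition 'provides memory care' holds; elopement drill 73 days ago vs limit 60 → not met
2. disaster preparedness plan present → met
3. condition 'has more than 50 beds' holds; infection-control audit 26 days ago vs limit 30 → met
4. grievance procedure absent → not met
5. dietary services review 545 days ago vs limit 540 → not met
6. resident trust fund surety bond $80,000 ≥ $45,000 → met
7. condition 'administers injections' does not hold → requirement n/a → met
8. fire-alarm system test 121 days ago vs limit 90 → not met
Not met: 1, 4, 5, 8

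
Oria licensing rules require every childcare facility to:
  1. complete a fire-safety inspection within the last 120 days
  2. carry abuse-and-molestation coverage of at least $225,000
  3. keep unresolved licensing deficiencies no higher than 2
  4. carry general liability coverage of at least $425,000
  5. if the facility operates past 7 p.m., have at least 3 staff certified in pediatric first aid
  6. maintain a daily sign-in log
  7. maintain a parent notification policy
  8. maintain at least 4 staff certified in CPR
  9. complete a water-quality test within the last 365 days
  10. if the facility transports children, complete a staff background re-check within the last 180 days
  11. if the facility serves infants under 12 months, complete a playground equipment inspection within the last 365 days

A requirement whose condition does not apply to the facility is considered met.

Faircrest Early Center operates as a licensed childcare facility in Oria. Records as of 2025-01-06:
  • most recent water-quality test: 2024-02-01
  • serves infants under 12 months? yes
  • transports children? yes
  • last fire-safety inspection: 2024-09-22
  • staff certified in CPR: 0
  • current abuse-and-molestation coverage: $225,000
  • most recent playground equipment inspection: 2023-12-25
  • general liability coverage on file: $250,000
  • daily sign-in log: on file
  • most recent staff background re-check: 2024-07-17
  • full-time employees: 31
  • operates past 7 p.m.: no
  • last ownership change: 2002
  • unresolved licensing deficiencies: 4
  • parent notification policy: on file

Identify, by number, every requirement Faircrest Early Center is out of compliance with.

1. fire-safety inspection 106 days ago vs limit 120 → met
2. abuse-and-molestation coverage $225,000 ≥ $225,000 → met
3. unresolved licensing deficiencies 4 > 2 → not met
4. general liability coverage $250,000 < $425,000 → not met
5. condition 'operates past 7 p.m.' does not hold → requirement n/a → met
6. daily sign-in log present → met
7. parent notification policy present → met
8. staff certified in CPR 0 < 4 → not met
9. water-quality test 340 days ago vs limit 365 → met
10. condition 'transports children' holds; staff background re-check 173 days ago vs limit 180 → met
11. condition 'serves infants under 12 months' holds; playground equipment inspection 378 days ago vs limit 365 → not met
Not met: 3, 4, 8, 11

3, 4, 8, 11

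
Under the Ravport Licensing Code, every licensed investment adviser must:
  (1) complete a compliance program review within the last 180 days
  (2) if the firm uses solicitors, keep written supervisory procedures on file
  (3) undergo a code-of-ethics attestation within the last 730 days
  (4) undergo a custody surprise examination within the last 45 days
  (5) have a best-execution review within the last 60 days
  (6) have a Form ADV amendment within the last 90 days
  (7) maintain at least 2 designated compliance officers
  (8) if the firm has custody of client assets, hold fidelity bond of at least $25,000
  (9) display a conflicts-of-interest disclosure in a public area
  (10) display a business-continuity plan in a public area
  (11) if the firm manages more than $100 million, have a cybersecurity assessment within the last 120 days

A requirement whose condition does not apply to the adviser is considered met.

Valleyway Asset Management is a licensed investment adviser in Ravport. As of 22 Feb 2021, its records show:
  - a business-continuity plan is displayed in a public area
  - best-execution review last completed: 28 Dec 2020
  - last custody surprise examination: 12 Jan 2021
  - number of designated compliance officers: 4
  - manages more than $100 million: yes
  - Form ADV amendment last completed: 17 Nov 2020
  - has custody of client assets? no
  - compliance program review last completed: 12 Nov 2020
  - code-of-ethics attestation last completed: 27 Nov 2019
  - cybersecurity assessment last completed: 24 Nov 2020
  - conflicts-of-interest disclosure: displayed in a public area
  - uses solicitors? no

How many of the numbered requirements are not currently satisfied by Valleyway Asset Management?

1. compliance program review 102 days ago vs limit 180 → met
2. condition 'uses solicitors' does not hold → requirement n/a → met
3. code-of-ethics attestation 453 days ago vs limit 730 → met
4. custody surprise examination 41 days ago vs limit 45 → met
5. best-execution review 56 days ago vs limit 60 → met
6. Form ADV amendment 97 days ago vs limit 90 → not met
7. designated compliance officers 4 ≥ 2 → met
8. condition 'has custody of client assets' does not hold → requirement n/a → met
9. conflicts-of-interest disclosure present → met
10. business-continuity plan present → met
11. condition 'manages more than $100 million' holds; cybersecurity assessment 90 days ago vs limit 120 → met
Not met: 1 of 11

1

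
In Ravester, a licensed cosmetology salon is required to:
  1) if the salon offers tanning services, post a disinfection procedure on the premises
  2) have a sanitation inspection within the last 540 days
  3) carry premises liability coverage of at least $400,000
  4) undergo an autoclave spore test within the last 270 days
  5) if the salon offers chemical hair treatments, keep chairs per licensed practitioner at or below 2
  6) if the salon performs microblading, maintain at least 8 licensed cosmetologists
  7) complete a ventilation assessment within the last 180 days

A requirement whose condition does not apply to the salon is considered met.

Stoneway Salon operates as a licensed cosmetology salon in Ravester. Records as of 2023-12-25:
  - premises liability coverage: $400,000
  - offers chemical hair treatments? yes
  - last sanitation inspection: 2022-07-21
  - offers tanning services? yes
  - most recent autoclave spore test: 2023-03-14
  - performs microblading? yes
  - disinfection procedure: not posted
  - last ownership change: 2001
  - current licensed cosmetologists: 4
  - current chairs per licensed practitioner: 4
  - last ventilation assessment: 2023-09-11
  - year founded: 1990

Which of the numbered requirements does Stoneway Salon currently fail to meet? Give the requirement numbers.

1, 4, 5, 6

1. condition 'offers tanning services' holds; disinfection procedure absent → not met
2. sanitation inspection 522 days ago vs limit 540 → met
3. premises liability coverage $400,000 ≥ $400,000 → met
4. autoclave spore test 286 days ago vs limit 270 → not met
5. condition 'offers chemical hair treatments' holds; chairs per licensed practitioner 4 > 2 → not met
6. condition 'performs microblading' holds; licensed cosmetologists 4 < 8 → not met
7. ventilation assessment 105 days ago vs limit 180 → met
Not met: 1, 4, 5, 6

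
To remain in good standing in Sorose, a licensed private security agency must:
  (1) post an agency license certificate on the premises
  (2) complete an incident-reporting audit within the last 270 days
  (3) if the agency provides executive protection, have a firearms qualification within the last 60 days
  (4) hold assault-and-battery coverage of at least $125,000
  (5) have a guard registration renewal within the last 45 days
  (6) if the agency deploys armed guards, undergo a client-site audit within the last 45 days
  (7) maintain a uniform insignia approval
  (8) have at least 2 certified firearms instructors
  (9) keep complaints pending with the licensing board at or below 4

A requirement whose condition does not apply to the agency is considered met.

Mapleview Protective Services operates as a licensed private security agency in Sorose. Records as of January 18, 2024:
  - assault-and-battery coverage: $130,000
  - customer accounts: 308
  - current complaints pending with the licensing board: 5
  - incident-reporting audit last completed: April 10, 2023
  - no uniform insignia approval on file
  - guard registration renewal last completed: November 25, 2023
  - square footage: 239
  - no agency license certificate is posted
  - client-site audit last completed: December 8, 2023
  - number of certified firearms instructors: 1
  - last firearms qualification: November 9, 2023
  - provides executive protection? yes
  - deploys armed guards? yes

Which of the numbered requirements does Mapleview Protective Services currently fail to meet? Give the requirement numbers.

1, 2, 3, 5, 7, 8, 9

1. agency license certificate absent → not met
2. incident-reporting audit 283 days ago vs limit 270 → not met
3. condition 'provides executive protection' holds; firearms qualification 70 days ago vs limit 60 → not met
4. assault-and-battery coverage $130,000 ≥ $125,000 → met
5. guard registration renewal 54 days ago vs limit 45 → not met
6. condition 'deploys armed guards' holds; client-site audit 41 days ago vs limit 45 → met
7. uniform insignia approval absent → not met
8. certified firearms instructors 1 < 2 → not met
9. complaints pending with the licensing board 5 > 4 → not met
Not met: 1, 2, 3, 5, 7, 8, 9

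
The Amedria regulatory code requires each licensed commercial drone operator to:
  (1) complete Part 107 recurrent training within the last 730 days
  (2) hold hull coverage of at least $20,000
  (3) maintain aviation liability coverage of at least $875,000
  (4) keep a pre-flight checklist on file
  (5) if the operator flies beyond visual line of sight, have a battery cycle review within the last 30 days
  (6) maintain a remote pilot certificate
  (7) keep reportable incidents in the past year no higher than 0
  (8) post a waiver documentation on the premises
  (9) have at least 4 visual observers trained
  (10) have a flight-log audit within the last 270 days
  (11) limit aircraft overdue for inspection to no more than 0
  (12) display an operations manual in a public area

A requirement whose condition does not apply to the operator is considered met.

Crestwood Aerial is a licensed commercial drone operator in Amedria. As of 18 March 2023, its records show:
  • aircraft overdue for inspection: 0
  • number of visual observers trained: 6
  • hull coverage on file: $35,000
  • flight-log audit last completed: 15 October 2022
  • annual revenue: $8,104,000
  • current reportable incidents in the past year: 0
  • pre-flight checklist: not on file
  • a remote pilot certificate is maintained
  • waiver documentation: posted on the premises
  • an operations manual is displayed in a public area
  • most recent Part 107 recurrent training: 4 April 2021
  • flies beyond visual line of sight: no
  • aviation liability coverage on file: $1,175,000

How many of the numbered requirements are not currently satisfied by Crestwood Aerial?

1. Part 107 recurrent training 713 days ago vs limit 730 → met
2. hull coverage $35,000 ≥ $20,000 → met
3. aviation liability coverage $1,175,000 ≥ $875,000 → met
4. pre-flight checklist absent → not met
5. condition 'flies beyond visual line of sight' does not hold → requirement n/a → met
6. remote pilot certificate present → met
7. reportable incidents in the past year 0 ≤ 0 → met
8. waiver documentation present → met
9. visual observers trained 6 ≥ 4 → met
10. flight-log audit 154 days ago vs limit 270 → met
11. aircraft overdue for inspection 0 ≤ 0 → met
12. operations manual present → met
Not met: 1 of 12

1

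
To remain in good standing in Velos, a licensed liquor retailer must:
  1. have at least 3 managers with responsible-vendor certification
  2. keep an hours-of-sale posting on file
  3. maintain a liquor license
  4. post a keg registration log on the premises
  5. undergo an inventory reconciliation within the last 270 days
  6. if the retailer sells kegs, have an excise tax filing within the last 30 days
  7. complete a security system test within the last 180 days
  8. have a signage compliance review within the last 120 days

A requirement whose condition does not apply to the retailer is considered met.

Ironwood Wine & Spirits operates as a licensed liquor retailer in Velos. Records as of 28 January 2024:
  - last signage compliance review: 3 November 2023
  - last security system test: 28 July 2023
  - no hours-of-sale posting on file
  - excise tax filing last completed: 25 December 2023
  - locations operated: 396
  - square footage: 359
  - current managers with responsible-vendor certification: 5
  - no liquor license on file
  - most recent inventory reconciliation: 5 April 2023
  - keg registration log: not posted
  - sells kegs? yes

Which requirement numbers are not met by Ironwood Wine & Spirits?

2, 3, 4, 5, 6, 7

1. managers with responsible-vendor certification 5 ≥ 3 → met
2. hours-of-sale posting absent → not met
3. liquor license absent → not met
4. keg registration log absent → not met
5. inventory reconciliation 298 days ago vs limit 270 → not met
6. condition 'sells kegs' holds; excise tax filing 34 days ago vs limit 30 → not met
7. security system test 184 days ago vs limit 180 → not met
8. signage compliance review 86 days ago vs limit 120 → met
Not met: 2, 3, 4, 5, 6, 7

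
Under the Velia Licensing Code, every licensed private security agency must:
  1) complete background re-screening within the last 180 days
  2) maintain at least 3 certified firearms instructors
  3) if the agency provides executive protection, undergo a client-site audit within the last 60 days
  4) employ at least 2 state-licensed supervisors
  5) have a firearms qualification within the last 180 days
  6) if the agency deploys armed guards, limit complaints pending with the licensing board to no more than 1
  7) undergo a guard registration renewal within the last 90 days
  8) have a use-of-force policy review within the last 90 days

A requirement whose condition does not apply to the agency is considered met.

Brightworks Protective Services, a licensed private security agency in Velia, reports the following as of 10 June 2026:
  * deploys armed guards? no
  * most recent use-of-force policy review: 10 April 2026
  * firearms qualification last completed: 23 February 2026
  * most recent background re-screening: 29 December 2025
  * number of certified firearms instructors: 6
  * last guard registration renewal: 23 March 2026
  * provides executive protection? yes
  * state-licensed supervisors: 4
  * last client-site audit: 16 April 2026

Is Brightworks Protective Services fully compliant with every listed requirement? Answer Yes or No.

1. background re-screening 163 days ago vs limit 180 → met
2. certified firearms instructors 6 ≥ 3 → met
3. condition 'provides executive protection' holds; client-site audit 55 days ago vs limit 60 → met
4. state-licensed supervisors 4 ≥ 2 → met
5. firearms qualification 107 days ago vs limit 180 → met
6. condition 'deploys armed guards' does not hold → requirement n/a → met
7. guard registration renewal 79 days ago vs limit 90 → met
8. use-of-force policy review 61 days ago vs limit 90 → met
All met.

Yes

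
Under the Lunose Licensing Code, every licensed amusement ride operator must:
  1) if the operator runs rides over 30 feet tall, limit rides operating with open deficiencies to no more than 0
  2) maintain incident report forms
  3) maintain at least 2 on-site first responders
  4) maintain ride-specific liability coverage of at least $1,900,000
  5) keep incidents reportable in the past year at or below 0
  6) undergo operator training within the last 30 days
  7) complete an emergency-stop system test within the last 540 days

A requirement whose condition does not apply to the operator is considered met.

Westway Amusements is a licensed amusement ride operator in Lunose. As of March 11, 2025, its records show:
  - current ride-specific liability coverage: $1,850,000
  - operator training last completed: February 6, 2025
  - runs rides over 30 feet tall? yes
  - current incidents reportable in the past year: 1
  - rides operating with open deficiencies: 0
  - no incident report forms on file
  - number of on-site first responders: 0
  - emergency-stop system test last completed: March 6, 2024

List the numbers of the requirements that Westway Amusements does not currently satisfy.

1. condition 'runs rides over 30 feet tall' holds; rides operating with open deficiencies 0 ≤ 0 → met
2. incident report forms absent → not met
3. on-site first responders 0 < 2 → not met
4. ride-specific liability coverage $1,850,000 < $1,900,000 → not met
5. incidents reportable in the past year 1 > 0 → not met
6. operator training 33 days ago vs limit 30 → not met
7. emergency-stop system test 370 days ago vs limit 540 → met
Not met: 2, 3, 4, 5, 6

2, 3, 4, 5, 6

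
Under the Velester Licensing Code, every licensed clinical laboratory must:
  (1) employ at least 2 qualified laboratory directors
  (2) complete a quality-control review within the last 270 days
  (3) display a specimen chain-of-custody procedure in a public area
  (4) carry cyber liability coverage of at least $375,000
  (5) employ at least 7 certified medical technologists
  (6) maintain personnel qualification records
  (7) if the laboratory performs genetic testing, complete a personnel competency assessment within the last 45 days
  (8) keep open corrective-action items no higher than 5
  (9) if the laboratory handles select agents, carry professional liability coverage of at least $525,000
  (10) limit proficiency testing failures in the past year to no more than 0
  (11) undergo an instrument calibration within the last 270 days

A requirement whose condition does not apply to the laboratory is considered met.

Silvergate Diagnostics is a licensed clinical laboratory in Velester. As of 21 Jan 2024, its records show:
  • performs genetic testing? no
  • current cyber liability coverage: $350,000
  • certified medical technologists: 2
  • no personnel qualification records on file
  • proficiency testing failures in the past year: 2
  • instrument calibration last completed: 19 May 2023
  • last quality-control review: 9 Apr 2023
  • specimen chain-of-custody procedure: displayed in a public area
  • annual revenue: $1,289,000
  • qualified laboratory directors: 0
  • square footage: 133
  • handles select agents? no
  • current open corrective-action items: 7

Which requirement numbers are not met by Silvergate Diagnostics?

1, 2, 4, 5, 6, 8, 10

1. qualified laboratory directors 0 < 2 → not met
2. quality-control review 287 days ago vs limit 270 → not met
3. specimen chain-of-custody procedure present → met
4. cyber liability coverage $350,000 < $375,000 → not met
5. certified medical technologists 2 < 7 → not met
6. personnel qualification records absent → not met
7. condition 'performs genetic testing' does not hold → requirement n/a → met
8. open corrective-action items 7 > 5 → not met
9. condition 'handles select agents' does not hold → requirement n/a → met
10. proficiency testing failures in the past year 2 > 0 → not met
11. instrument calibration 247 days ago vs limit 270 → met
Not met: 1, 2, 4, 5, 6, 8, 10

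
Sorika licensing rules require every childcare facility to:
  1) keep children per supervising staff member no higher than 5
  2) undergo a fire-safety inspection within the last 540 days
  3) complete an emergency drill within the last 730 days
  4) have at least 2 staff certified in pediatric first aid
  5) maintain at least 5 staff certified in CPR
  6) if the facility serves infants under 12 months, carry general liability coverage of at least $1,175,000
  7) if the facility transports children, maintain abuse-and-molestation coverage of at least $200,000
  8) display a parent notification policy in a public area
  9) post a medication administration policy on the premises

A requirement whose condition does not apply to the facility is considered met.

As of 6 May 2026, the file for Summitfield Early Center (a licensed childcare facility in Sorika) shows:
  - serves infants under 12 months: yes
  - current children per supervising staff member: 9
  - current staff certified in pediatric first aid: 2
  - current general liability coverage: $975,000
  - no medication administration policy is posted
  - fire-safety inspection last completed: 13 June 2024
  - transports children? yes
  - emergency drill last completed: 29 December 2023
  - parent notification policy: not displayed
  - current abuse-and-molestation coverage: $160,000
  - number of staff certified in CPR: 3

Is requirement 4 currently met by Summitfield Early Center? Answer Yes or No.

Yes

4. staff certified in pediatric first aid 2 ≥ 2 → met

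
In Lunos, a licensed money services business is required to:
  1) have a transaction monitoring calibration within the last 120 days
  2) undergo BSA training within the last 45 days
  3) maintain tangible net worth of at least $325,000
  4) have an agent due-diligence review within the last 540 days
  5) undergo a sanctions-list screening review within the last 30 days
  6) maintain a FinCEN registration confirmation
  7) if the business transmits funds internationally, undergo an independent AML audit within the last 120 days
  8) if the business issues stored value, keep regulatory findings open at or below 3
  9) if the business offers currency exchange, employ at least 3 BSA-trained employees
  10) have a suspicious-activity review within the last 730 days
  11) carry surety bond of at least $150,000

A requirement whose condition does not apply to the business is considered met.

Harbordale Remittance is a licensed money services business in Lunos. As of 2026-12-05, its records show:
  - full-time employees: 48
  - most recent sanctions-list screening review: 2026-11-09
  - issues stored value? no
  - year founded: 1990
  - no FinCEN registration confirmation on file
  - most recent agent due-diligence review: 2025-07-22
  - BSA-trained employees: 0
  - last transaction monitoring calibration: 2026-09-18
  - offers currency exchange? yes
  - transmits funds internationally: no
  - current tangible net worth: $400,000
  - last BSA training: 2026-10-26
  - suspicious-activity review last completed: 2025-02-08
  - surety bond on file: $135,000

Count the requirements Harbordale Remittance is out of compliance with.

3

1. transaction monitoring calibration 78 days ago vs limit 120 → met
2. BSA training 40 days ago vs limit 45 → met
3. tangible net worth $400,000 ≥ $325,000 → met
4. agent due-diligence review 501 days ago vs limit 540 → met
5. sanctions-list screening review 26 days ago vs limit 30 → met
6. FinCEN registration confirmation absent → not met
7. condition 'transmits funds internationally' does not hold → requirement n/a → met
8. condition 'issues stored value' does not hold → requirement n/a → met
9. condition 'offers currency exchange' holds; BSA-trained employees 0 < 3 → not met
10. suspicious-activity review 665 days ago vs limit 730 → met
11. surety bond $135,000 < $150,000 → not met
Not met: 3 of 11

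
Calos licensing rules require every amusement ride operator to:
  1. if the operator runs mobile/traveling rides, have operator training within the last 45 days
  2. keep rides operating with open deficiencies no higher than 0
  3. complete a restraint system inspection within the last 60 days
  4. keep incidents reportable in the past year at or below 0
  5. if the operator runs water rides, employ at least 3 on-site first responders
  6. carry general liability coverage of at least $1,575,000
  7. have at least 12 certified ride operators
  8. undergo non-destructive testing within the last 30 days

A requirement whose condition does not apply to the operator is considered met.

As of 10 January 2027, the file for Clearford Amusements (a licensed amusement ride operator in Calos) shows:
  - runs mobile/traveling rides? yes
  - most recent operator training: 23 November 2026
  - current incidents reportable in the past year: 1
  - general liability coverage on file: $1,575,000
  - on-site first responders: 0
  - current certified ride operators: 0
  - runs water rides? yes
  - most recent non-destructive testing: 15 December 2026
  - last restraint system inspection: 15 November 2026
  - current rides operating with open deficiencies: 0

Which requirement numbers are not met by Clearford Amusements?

1, 4, 5, 7

1. condition 'runs mobile/traveling rides' holds; operator training 48 days ago vs limit 45 → not met
2. rides operating with open deficiencies 0 ≤ 0 → met
3. restraint system inspection 56 days ago vs limit 60 → met
4. incidents reportable in the past year 1 > 0 → not met
5. condition 'runs water rides' holds; on-site first responders 0 < 3 → not met
6. general liability coverage $1,575,000 ≥ $1,575,000 → met
7. certified ride operators 0 < 12 → not met
8. non-destructive testing 26 days ago vs limit 30 → met
Not met: 1, 4, 5, 7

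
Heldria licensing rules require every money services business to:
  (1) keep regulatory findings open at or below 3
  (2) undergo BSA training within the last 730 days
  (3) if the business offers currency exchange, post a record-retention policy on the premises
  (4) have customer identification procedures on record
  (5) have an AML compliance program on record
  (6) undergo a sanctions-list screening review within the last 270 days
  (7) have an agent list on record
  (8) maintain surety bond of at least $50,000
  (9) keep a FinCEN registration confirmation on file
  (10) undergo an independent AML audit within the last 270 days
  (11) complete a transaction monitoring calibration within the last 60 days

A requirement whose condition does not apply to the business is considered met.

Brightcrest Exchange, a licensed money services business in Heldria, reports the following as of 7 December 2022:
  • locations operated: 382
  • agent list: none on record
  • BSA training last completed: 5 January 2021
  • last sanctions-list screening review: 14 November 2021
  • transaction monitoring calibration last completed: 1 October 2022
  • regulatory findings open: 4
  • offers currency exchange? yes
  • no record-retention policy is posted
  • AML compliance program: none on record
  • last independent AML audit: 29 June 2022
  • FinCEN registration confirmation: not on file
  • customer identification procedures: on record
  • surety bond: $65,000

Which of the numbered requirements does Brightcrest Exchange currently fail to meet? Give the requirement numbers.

1. regulatory findings open 4 > 3 → not met
2. BSA training 701 days ago vs limit 730 → met
3. condition 'offers currency exchange' holds; record-retention policy absent → not met
4. customer identification procedures present → met
5. AML compliance program absent → not met
6. sanctions-list screening review 388 days ago vs limit 270 → not met
7. agent list absent → not met
8. surety bond $65,000 ≥ $50,000 → met
9. FinCEN registration confirmation absent → not met
10. independent AML audit 161 days ago vs limit 270 → met
11. transaction monitoring calibration 67 days ago vs limit 60 → not met
Not met: 1, 3, 5, 6, 7, 9, 11

1, 3, 5, 6, 7, 9, 11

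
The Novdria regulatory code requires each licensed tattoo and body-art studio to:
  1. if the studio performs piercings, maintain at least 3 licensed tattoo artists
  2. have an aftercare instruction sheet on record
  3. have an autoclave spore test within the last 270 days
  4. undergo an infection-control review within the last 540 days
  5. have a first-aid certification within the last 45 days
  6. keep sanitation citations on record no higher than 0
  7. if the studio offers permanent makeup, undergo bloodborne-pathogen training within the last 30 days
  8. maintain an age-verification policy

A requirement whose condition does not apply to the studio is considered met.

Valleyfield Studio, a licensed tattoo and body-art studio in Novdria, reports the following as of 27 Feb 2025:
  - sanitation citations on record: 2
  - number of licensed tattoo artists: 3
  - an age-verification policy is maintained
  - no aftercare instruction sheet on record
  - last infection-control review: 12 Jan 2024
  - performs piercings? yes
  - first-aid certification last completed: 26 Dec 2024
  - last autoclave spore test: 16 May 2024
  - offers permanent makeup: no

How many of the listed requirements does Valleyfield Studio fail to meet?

4

1. condition 'performs piercings' holds; licensed tattoo artists 3 ≥ 3 → met
2. aftercare instruction sheet absent → not met
3. autoclave spore test 287 days ago vs limit 270 → not met
4. infection-control review 412 days ago vs limit 540 → met
5. first-aid certification 63 days ago vs limit 45 → not met
6. sanitation citations on record 2 > 0 → not met
7. condition 'offers permanent makeup' does not hold → requirement n/a → met
8. age-verification policy present → met
Not met: 4 of 8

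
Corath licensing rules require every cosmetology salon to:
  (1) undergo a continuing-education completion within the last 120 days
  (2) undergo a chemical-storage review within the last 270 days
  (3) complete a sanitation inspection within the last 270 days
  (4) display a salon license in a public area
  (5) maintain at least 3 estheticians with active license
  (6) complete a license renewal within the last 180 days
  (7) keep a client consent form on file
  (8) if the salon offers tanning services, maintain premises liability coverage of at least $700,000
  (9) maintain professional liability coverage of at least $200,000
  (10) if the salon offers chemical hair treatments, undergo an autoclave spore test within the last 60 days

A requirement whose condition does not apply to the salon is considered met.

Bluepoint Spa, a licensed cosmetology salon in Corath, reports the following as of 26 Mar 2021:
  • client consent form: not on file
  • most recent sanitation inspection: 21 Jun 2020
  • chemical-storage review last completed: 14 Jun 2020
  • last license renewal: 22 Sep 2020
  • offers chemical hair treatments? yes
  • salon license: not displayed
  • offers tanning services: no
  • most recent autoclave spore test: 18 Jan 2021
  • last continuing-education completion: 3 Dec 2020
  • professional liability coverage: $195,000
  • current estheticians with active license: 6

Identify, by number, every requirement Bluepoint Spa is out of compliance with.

1. continuing-education completion 113 days ago vs limit 120 → met
2. chemical-storage review 285 days ago vs limit 270 → not met
3. sanitation inspection 278 days ago vs limit 270 → not met
4. salon license absent → not met
5. estheticians with active license 6 ≥ 3 → met
6. license renewal 185 days ago vs limit 180 → not met
7. client consent form absent → not met
8. condition 'offers tanning services' does not hold → requirement n/a → met
9. professional liability coverage $195,000 < $200,000 → not met
10. condition 'offers chemical hair treatments' holds; autoclave spore test 67 days ago vs limit 60 → not met
Not met: 2, 3, 4, 6, 7, 9, 10

2, 3, 4, 6, 7, 9, 10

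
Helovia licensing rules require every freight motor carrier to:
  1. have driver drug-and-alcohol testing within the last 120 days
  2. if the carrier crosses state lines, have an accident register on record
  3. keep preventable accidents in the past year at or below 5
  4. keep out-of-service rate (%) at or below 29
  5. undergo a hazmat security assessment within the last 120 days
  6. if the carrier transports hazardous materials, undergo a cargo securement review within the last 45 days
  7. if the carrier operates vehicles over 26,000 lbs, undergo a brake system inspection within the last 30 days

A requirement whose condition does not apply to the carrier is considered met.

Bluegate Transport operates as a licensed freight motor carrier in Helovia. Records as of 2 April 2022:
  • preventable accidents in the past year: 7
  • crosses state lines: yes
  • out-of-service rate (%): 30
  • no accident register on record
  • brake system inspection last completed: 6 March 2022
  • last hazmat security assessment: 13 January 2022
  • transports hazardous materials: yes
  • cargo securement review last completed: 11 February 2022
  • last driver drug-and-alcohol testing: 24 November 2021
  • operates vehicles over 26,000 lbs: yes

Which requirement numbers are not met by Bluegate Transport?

1. driver drug-and-alcohol testing 129 days ago vs limit 120 → not met
2. condition 'crosses state lines' holds; accident register absent → not met
3. preventable accidents in the past year 7 > 5 → not met
4. out-of-service rate (%) 30 > 29 → not met
5. hazmat security assessment 79 days ago vs limit 120 → met
6. condition 'transports hazardous materials' holds; cargo securement review 50 days ago vs limit 45 → not met
7. condition 'operates vehicles over 26,000 lbs' holds; brake system inspection 27 days ago vs limit 30 → met
Not met: 1, 2, 3, 4, 6

1, 2, 3, 4, 6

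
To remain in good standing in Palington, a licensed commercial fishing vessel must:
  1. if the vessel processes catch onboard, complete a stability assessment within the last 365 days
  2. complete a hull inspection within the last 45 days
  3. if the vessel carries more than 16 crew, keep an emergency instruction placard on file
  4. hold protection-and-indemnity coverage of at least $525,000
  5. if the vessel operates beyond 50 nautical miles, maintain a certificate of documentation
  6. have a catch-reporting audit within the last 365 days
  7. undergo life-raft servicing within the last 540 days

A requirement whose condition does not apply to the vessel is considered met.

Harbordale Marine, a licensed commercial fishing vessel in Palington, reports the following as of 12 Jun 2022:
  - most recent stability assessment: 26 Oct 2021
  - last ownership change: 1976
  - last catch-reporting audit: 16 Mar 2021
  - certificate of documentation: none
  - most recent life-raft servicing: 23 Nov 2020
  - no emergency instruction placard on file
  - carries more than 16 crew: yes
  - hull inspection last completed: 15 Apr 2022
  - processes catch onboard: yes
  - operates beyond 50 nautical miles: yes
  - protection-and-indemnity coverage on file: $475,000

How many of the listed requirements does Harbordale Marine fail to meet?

1. condition 'processes catch onboard' holds; stability assessment 229 days ago vs limit 365 → met
2. hull inspection 58 days ago vs limit 45 → not met
3. condition 'carries more than 16 crew' holds; emergency instruction placard absent → not met
4. protection-and-indemnity coverage $475,000 < $525,000 → not met
5. condition 'operates beyond 50 nautical miles' holds; certificate of documentation absent → not met
6. catch-reporting audit 453 days ago vs limit 365 → not met
7. life-raft servicing 566 days ago vs limit 540 → not met
Not met: 6 of 7

6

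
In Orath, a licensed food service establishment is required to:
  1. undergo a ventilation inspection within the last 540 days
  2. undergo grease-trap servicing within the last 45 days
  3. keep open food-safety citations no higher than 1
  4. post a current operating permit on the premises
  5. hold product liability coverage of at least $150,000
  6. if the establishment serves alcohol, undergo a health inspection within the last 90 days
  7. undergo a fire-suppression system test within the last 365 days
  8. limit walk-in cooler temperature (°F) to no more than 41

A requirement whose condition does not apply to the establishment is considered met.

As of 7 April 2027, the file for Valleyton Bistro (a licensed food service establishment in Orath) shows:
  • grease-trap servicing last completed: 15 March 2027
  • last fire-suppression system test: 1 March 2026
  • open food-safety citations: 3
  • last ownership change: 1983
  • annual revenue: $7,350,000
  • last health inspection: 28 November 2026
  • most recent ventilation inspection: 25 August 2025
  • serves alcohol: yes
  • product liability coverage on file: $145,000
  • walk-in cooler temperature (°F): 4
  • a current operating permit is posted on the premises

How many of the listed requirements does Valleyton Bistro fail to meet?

5

1. ventilation inspection 590 days ago vs limit 540 → not met
2. grease-trap servicing 23 days ago vs limit 45 → met
3. open food-safety citations 3 > 1 → not met
4. current operating permit present → met
5. product liability coverage $145,000 < $150,000 → not met
6. condition 'serves alcohol' holds; health inspection 130 days ago vs limit 90 → not met
7. fire-suppression system test 402 days ago vs limit 365 → not met
8. walk-in cooler temperature (°F) 4 ≤ 41 → met
Not met: 5 of 8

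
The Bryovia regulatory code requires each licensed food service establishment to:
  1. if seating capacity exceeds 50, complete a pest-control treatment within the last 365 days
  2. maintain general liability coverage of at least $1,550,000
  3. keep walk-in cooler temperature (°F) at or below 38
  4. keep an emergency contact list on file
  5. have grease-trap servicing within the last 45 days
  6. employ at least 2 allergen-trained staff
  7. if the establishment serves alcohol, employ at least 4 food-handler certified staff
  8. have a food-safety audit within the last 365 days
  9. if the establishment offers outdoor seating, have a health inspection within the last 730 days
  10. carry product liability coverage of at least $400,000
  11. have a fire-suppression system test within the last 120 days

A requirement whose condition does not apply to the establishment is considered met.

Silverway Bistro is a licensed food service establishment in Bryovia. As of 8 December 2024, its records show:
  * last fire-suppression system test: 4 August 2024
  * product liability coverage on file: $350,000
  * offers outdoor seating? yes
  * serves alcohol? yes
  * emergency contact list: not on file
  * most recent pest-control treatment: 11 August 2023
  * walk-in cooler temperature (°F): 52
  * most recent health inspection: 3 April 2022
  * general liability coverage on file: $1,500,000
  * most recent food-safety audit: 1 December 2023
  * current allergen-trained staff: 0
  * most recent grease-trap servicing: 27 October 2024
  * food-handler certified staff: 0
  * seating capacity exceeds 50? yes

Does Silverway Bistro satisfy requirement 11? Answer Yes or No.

No

11. fire-suppression system test 126 days ago vs limit 120 → not met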